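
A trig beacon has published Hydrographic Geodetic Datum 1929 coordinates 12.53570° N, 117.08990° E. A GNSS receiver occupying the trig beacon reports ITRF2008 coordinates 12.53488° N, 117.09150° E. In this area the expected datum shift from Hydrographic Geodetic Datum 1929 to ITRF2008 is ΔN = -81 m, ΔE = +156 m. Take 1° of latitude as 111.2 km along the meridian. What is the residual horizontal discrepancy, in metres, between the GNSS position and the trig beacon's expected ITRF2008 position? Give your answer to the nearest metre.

20 m

Observed coordinate differences: Δφ = -0.00082°, Δλ = +0.00160°.
Converting to metres (1° lat = 111200 m, cos φ = 0.976161): observed ΔN = -91.2 m, observed ΔE = 173.7 m.
Subtracting the expected shift leaves a residual of -91.2 − (-81) = -10.2 m north and 173.7 − (156) = 17.7 m east.
Residual distance = √((-10.2)² + 17.7²) = 20.4 m.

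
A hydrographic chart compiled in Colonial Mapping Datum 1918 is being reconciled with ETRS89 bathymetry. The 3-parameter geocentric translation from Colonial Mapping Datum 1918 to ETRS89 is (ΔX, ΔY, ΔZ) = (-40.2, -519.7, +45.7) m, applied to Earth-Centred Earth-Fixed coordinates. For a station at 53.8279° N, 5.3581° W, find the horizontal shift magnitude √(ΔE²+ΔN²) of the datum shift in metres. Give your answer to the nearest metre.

522 m

At φ = 53.8279°, λ = -5.3581°: sin φ = 0.807248, cos φ = 0.590213, sin λ = -0.093380, cos λ = 0.995631.
ΔE = −sin λ·ΔX + cos λ·ΔY = −(-0.093380)·(-40.2) + (0.995631)·(-519.7) = -521.18 m.
ΔN = −sin φ cos λ·ΔX − sin φ sin λ·ΔY + cos φ·ΔZ = −(0.807248)(0.995631)(-40.2) − (0.807248)(-0.093380)(-519.7) + (0.590213)(45.7) = 20.11 m.
Horizontal magnitude = √(ΔE² + ΔN²) = √((-521.18)² + 20.11²) = 521.57 m.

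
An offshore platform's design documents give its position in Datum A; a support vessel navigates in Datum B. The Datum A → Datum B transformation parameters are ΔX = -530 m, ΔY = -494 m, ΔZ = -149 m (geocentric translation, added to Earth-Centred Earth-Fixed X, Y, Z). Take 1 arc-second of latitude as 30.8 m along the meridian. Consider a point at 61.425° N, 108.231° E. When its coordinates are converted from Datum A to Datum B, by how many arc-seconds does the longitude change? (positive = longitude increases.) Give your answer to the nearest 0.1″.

sin φ = 0.878192, cos φ = 0.478309, sin λ = 0.949803, cos λ = -0.312849.
East component: ΔE = −sin λ·ΔX + cos λ·ΔY = −(0.949803)(-530) + (-0.312849)(-494) = 657.94 m.
1° of latitude spans 3600 × 30.80 = 110880 m; at latitude φ, 1° of longitude spans that × cos φ = 53034.9 m, so Δλ = 657.94 / 53034.9 × 3600 = 44.661″.

Δλ = 44.7″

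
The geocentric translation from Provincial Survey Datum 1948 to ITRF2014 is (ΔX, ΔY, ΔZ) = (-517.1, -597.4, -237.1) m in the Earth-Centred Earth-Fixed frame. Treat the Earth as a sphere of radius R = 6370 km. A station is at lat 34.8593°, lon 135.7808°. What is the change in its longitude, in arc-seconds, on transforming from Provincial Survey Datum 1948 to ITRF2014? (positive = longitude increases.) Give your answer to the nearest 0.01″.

sin φ = 0.571563, cos φ = 0.820558, sin λ = 0.697405, cos λ = -0.716677.
East component: ΔE = −sin λ·ΔX + cos λ·ΔY = −(0.697405)(-517.1) + (-0.716677)(-597.4) = 788.77 m.
1° of latitude spans πR/180 = 111177 m; at latitude φ, 1° of longitude spans that × cos φ = 91227.6 m, so Δλ = 788.77 / 91227.6 × 3600 = 31.126″.

Δλ = 31.13″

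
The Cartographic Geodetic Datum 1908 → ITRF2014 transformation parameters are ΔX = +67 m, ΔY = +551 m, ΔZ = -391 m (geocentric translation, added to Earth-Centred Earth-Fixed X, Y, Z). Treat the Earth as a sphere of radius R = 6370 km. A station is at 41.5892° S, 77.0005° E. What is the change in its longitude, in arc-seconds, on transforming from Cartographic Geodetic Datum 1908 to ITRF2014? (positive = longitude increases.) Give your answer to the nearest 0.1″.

Δλ = 2.5″

sin φ = -0.663785, cos φ = 0.747923, sin λ = 0.974372, cos λ = 0.224943.
East component: ΔE = −sin λ·ΔX + cos λ·ΔY = −(0.974372)(67) + (0.224943)(551) = 58.66 m.
1° of latitude spans πR/180 = 111177 m; at latitude φ, 1° of longitude spans that × cos φ = 83152.2 m, so Δλ = 58.66 / 83152.2 × 3600 = 2.540″.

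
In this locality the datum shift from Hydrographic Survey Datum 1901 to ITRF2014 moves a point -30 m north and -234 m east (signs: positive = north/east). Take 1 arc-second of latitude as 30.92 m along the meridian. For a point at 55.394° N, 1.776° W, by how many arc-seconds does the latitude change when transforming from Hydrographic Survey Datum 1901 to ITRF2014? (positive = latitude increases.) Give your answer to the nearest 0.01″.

1″ of latitude = 30.92 m, so Δφ = -30.0 / 30.92 = -0.970″.

Δφ = -0.97″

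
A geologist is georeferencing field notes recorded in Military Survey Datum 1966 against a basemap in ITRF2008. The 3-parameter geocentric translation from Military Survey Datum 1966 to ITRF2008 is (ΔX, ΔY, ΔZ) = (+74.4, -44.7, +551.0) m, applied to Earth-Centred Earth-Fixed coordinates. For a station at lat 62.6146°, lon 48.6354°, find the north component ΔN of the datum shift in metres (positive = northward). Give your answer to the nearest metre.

ΔN = 240 m

At φ = 62.6146°, λ = 48.6354°: sin φ = 0.887933, cos φ = 0.459974, sin λ = 0.750520, cos λ = 0.660848.
ΔN = −sin φ cos λ·ΔX − sin φ sin λ·ΔY + cos φ·ΔZ = −(0.887933)(0.660848)(74.4) − (0.887933)(0.750520)(-44.7) + (0.459974)(551.0) = 239.58 m.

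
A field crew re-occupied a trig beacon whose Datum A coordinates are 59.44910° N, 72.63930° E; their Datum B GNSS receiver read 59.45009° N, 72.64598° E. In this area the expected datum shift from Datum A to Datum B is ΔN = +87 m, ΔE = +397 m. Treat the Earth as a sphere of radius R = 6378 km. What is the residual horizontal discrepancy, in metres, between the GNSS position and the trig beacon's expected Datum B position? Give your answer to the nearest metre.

30 m

Observed coordinate differences: Δφ = +0.00099°, Δλ = +0.00668°.
Converting to metres (1° lat = 111317 m, cos φ = 0.508304): observed ΔN = 110.2 m, observed ΔE = 378.0 m.
Subtracting the expected shift leaves a residual of 110.2 − (87) = 23.2 m north and 378.0 − (397) = -19.0 m east.
Residual distance = √(23.2² + (-19.0)²) = 30.0 m.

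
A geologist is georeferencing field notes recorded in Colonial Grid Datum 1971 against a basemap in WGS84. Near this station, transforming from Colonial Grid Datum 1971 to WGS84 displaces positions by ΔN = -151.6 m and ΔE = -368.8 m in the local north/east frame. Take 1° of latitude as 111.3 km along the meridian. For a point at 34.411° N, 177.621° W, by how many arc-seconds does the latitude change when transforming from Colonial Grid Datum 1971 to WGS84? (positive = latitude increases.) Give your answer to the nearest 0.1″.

Δφ = -4.9″

1° of latitude = 111.3 km, so Δφ = -151.6 / 111300 = -0.0013621° = -4.904″.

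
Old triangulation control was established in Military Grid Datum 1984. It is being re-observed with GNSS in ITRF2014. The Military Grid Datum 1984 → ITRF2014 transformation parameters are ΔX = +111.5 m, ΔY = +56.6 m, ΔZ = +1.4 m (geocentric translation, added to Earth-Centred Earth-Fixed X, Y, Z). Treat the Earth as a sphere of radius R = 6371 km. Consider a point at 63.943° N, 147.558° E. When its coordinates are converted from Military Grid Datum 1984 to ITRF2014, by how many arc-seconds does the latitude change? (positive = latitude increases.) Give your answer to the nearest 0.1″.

sin φ = 0.898357, cos φ = 0.439265, sin λ = 0.536446, cos λ = -0.843935.
North component: ΔN = −sin φ cos λ·ΔX − sin φ sin λ·ΔY + cos φ·ΔZ = −(0.898357)(-0.843935)(111.5) − (0.898357)(0.536446)(56.6) + (0.439265)(1.4) = 57.87 m.
1° of latitude spans πR/180 = 111195 m, so Δφ = 57.87 / 111195 × 3600 = 1.874″.

Δφ = 1.9″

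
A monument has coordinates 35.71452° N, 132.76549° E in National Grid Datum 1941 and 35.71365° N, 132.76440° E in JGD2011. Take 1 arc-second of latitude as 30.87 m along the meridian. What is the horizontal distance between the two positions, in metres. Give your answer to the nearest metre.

138 m

Δφ = 35.71365° − 35.71452° = -0.00087°; Δλ = 132.76440° − 132.76549° = -0.00109°.
1° of latitude = 3600 × 30.87 = 111132 m.
ΔN = Δφ × 111132 = -96.7 m; ΔE = Δλ × 111132 × cos(35.71452°) = -0.00109 × 111132 × 0.811936 = -98.4 m.
Distance = √(ΔE² + ΔN²) = √((-98.4)² + (-96.7)²) = 137.9 m.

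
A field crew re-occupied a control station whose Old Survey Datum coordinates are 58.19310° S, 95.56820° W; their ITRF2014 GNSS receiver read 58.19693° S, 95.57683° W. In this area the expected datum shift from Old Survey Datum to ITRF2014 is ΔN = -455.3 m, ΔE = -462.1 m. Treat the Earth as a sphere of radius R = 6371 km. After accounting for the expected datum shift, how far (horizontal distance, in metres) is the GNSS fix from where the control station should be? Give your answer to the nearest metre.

Observed coordinate differences: Δφ = -0.00383°, Δλ = -0.00863°.
Converting to metres (1° lat = 111195 m, cos φ = 0.527058): observed ΔN = -425.9 m, observed ΔE = -505.8 m.
Subtracting the expected shift leaves a residual of -425.9 − (-455.3) = 29.4 m north and -505.8 − (-462.1) = -43.7 m east.
Residual distance = √(29.4² + (-43.7)²) = 52.7 m.

53 m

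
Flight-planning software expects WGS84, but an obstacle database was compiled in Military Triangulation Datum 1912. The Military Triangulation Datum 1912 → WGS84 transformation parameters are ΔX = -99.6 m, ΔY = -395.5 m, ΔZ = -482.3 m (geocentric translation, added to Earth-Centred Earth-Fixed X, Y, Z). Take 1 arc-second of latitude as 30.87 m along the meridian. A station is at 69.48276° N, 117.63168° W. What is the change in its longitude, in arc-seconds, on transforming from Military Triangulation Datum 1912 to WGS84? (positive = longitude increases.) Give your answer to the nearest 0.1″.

Δλ = 8.8″

sin φ = 0.936567, cos φ = 0.350489, sin λ = -0.885947, cos λ = -0.463786.
East component: ΔE = −sin λ·ΔX + cos λ·ΔY = −(-0.885947)(-99.6) + (-0.463786)(-395.5) = 95.19 m.
1° of latitude spans 3600 × 30.87 = 111132 m; at latitude φ, 1° of longitude spans that × cos φ = 38950.6 m, so Δλ = 95.19 / 38950.6 × 3600 = 8.798″.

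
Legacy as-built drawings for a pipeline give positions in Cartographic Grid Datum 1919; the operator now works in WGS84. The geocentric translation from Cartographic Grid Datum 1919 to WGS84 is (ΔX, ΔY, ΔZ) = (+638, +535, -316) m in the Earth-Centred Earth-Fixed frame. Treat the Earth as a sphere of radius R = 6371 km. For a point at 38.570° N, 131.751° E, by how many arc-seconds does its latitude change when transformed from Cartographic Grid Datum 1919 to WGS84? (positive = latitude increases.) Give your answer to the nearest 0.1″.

sin φ = 0.623470, cos φ = 0.781847, sin λ = 0.746046, cos λ = -0.665895.
North component: ΔN = −sin φ cos λ·ΔX − sin φ sin λ·ΔY + cos φ·ΔZ = −(0.623470)(-0.665895)(638) − (0.623470)(0.746046)(535) + (0.781847)(-316) = -231.04 m.
1° of latitude spans πR/180 = 111195 m, so Δφ = -231.04 / 111195 × 3600 = -7.480″.

Δφ = -7.5″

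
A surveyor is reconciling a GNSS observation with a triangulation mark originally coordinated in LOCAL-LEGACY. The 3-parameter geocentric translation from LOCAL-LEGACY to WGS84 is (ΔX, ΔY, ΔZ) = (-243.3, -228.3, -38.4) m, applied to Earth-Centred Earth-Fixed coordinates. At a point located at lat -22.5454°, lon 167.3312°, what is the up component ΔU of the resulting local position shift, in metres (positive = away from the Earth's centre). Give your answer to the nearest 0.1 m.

At φ = -22.5454°, λ = 167.3312°: sin φ = -0.383415, cos φ = 0.923576, sin λ = 0.219315, cos λ = -0.975654.
ΔU = cos φ cos λ·ΔX + cos φ sin λ·ΔY + sin φ·ΔZ = (0.923576)(-0.975654)(-243.3) + (0.923576)(0.219315)(-228.3) + (-0.383415)(-38.4) = 187.72 m.

ΔU = 187.7 m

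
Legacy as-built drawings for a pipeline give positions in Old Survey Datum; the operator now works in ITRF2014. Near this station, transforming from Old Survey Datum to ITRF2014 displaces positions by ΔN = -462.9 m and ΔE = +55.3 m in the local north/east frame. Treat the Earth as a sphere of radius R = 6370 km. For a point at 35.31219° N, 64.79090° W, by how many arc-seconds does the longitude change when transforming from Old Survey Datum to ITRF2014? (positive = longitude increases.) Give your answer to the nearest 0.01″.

At latitude 35.31219°, cos φ = 0.816015.
One radian of longitude at latitude φ spans R cos φ, so Δλ = ΔE / (R cos φ) = 55.3 / (6370000 × 0.816015) = 1.0639e-05 rad = 2.194″.

Δλ = 2.19″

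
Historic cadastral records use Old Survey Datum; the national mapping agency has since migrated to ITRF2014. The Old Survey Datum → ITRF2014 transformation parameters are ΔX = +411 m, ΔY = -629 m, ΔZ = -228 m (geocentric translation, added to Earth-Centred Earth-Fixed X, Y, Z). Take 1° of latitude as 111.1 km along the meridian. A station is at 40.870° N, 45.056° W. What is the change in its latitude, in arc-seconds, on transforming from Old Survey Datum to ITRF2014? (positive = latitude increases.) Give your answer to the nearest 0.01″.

sin φ = 0.654345, cos φ = 0.756196, sin λ = -0.707798, cos λ = 0.706415.
North component: ΔN = −sin φ cos λ·ΔX − sin φ sin λ·ΔY + cos φ·ΔZ = −(0.654345)(0.706415)(411) − (0.654345)(-0.707798)(-629) + (0.756196)(-228) = -653.71 m.
1° of latitude spans 111100 m, so Δφ = -653.71 / 111100 × 3600 = -21.182″.

Δφ = -21.18″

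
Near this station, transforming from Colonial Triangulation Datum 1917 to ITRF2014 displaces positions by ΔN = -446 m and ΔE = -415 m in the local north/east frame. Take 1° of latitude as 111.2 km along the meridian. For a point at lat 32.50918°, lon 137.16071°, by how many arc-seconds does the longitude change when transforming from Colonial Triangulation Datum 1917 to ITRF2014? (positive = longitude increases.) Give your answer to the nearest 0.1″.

At latitude 32.50918°, cos φ = 0.843305.
1° of longitude at this latitude = 111.2 × cos φ = 93.78 km, so Δλ = -415.0 / 93775.6 = -0.0044255° = -15.932″.

Δλ = -15.9″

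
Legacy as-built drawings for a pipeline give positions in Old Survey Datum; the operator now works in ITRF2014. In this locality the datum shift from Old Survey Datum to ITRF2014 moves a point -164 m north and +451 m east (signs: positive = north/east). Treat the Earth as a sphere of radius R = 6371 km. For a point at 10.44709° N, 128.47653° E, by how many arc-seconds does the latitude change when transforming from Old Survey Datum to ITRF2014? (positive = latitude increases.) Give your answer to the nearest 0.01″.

Δφ = -5.31″

On a sphere of radius R, 1 rad of latitude = R, so Δφ = ΔN / R = -164.0 / 6371000 = -2.5742e-05 rad = -5.310″.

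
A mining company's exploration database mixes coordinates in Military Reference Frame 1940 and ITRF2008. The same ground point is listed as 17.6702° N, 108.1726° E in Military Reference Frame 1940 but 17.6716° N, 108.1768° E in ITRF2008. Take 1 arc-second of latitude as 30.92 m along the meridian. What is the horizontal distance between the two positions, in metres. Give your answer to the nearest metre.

472 m

Δφ = 17.6716° − 17.6702° = +0.0014°; Δλ = 108.1768° − 108.1726° = +0.0042°.
1° of latitude = 3600 × 30.92 = 111312 m.
ΔN = Δφ × 111312 = 155.8 m; ΔE = Δλ × 111312 × cos(17.6702°) = +0.0042 × 111312 × 0.952819 = 445.5 m.
Distance = √(ΔE² + ΔN²) = √(445.5² + 155.8²) = 471.9 m.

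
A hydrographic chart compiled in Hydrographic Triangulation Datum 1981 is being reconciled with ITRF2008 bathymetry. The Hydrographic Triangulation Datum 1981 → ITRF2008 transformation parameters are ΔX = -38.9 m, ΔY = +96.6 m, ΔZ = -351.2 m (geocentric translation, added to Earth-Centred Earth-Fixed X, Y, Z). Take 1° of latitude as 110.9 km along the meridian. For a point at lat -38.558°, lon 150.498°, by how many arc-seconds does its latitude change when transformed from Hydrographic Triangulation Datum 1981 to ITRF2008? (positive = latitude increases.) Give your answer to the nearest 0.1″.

sin φ = -0.623307, cos φ = 0.781978, sin λ = 0.492454, cos λ = -0.870339.
North component: ΔN = −sin φ cos λ·ΔX − sin φ sin λ·ΔY + cos φ·ΔZ = −(-0.623307)(-0.870339)(-38.9) − (-0.623307)(0.492454)(96.6) + (0.781978)(-351.2) = -223.88 m.
1° of latitude spans 110900 m, so Δφ = -223.88 / 110900 × 3600 = -7.267″.

Δφ = -7.3″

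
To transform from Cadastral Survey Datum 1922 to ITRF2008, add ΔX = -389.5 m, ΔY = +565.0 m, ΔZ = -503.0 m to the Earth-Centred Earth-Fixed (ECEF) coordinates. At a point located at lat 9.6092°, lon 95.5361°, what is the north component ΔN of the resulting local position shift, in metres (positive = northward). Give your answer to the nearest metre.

ΔN = -596 m

At φ = 9.6092°, λ = 95.5361°: sin φ = 0.166927, cos φ = 0.985969, sin λ = 0.995336, cos λ = -0.096473.
ΔN = −sin φ cos λ·ΔX − sin φ sin λ·ΔY + cos φ·ΔZ = −(0.166927)(-0.096473)(-389.5) − (0.166927)(0.995336)(565.0) + (0.985969)(-503.0) = -596.09 m.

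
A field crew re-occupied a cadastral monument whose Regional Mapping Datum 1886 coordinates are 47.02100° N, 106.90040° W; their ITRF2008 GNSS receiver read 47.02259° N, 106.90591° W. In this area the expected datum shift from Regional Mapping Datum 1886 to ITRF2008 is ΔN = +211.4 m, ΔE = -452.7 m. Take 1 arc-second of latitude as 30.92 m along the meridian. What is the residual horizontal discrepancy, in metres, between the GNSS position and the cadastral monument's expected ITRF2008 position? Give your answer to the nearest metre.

Observed coordinate differences: Δφ = +0.00159°, Δλ = -0.00551°.
Converting to metres (1° lat = 111312 m, cos φ = 0.681730): observed ΔN = 177.0 m, observed ΔE = -418.1 m.
Subtracting the expected shift leaves a residual of 177.0 − (211.4) = -34.4 m north and -418.1 − (-452.7) = 34.6 m east.
Residual distance = √((-34.4)² + 34.6²) = 48.8 m.

49 m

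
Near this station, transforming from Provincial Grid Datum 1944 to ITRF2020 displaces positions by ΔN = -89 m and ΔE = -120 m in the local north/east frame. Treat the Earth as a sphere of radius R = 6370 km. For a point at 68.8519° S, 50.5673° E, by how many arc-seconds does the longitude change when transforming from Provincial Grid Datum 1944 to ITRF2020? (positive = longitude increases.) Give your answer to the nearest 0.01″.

Δλ = -10.77″

At latitude -68.8519°, cos φ = 0.360780.
One radian of longitude at latitude φ spans R cos φ, so Δλ = ΔE / (R cos φ) = -120.0 / (6370000 × 0.360780) = -5.2216e-05 rad = -10.770″.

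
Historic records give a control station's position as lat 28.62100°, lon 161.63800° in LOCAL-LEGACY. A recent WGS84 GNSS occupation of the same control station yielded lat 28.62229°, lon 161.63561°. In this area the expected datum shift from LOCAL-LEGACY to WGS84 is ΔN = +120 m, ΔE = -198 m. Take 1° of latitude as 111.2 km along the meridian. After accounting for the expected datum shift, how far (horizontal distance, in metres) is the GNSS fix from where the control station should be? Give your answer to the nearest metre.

Observed coordinate differences: Δφ = +0.00129°, Δλ = -0.00239°.
Converting to metres (1° lat = 111200 m, cos φ = 0.877807): observed ΔN = 143.4 m, observed ΔE = -233.3 m.
Subtracting the expected shift leaves a residual of 143.4 − (120) = 23.4 m north and -233.3 − (-198) = -35.3 m east.
Residual distance = √(23.4² + (-35.3)²) = 42.4 m.

42 m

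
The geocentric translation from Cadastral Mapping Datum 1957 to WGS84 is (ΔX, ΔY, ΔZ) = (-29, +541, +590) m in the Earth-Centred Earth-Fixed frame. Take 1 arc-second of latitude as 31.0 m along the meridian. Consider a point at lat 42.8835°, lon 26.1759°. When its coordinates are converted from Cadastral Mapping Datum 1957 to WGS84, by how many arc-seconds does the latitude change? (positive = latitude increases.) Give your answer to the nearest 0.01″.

Δφ = 9.28″

sin φ = 0.680510, cos φ = 0.732739, sin λ = 0.441128, cos λ = 0.897444.
North component: ΔN = −sin φ cos λ·ΔX − sin φ sin λ·ΔY + cos φ·ΔZ = −(0.680510)(0.897444)(-29) − (0.680510)(0.441128)(541) + (0.732739)(590) = 287.62 m.
1° of latitude spans 3600 × 31.00 = 111600 m, so Δφ = 287.62 / 111600 × 3600 = 9.278″.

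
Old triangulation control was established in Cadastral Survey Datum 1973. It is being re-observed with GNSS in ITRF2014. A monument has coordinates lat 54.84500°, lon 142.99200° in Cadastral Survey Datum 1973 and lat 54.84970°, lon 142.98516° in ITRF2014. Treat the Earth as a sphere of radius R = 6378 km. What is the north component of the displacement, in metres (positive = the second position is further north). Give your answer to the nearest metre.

Δφ = 54.84970° − 54.84500° = +0.00470°; Δλ = 142.98516° − 142.99200° = -0.00684°.
1° along a meridian = πR/180 = 111317 m.
ΔN = Δφ × 111317 = 523.2 m; ΔE = Δλ × 111317 × cos(54.84500°) = -0.00684 × 111317 × 0.575790 = -438.4 m.

ΔN = 523 m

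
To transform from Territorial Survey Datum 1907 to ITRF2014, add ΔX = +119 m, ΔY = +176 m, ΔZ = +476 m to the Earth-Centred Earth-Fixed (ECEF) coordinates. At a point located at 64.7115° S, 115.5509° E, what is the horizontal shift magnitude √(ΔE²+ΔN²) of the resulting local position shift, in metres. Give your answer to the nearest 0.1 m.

The local east axis at (φ, λ) is (−sin λ, cos λ, 0), so ΔE = −sin(115.5509°)·119 + cos(115.5509°)·176 = -183.27 m.
The local north axis is (−sin φ cos λ, −sin φ sin λ, cos φ), giving ΔN = -46.408 + 143.571 + 203.336 = 300.50 m.
Horizontal magnitude = √(ΔE² + ΔN²) = √((-183.27)² + 300.50²) = 351.98 m.

352.0 m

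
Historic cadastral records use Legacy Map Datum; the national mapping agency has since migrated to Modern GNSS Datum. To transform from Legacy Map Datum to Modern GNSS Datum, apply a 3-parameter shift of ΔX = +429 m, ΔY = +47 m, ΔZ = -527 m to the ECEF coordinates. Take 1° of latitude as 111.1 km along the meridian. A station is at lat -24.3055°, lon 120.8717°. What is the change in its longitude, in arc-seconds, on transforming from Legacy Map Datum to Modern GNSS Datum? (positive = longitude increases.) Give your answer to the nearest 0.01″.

Δλ = -13.95″

sin φ = -0.411602, cos φ = 0.911364, sin λ = 0.858318, cos λ = -0.513117.
East component: ΔE = −sin λ·ΔX + cos λ·ΔY = −(0.858318)(429) + (-0.513117)(47) = -392.34 m.
1° of latitude spans 111100 m; at latitude φ, 1° of longitude spans that × cos φ = 101252.5 m, so Δλ = -392.34 / 101252.5 × 3600 = -13.949″.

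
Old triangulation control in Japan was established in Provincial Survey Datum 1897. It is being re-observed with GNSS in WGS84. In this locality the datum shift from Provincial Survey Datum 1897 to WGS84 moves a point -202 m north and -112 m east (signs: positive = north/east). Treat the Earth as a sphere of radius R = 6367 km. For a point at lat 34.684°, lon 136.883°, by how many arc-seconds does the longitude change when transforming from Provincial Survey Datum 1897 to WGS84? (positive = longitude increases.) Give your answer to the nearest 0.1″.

Δλ = -4.4″

At latitude 34.684°, cos φ = 0.822303.
One radian of longitude at latitude φ spans R cos φ, so Δλ = ΔE / (R cos φ) = -112.0 / (6367000 × 0.822303) = -2.1392e-05 rad = -4.412″.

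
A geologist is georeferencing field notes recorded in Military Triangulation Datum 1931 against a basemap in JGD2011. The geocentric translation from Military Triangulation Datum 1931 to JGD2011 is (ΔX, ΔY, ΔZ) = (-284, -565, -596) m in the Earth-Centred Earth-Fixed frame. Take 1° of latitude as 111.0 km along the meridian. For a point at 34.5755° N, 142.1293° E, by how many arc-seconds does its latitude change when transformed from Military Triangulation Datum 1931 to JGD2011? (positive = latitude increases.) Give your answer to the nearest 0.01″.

Δφ = -13.66″

sin φ = 0.567492, cos φ = 0.823379, sin λ = 0.613882, cos λ = -0.789398.
North component: ΔN = −sin φ cos λ·ΔX − sin φ sin λ·ΔY + cos φ·ΔZ = −(0.567492)(-0.789398)(-284) − (0.567492)(0.613882)(-565) + (0.823379)(-596) = -421.13 m.
1° of latitude spans 111000 m, so Δφ = -421.13 / 111000 × 3600 = -13.658″.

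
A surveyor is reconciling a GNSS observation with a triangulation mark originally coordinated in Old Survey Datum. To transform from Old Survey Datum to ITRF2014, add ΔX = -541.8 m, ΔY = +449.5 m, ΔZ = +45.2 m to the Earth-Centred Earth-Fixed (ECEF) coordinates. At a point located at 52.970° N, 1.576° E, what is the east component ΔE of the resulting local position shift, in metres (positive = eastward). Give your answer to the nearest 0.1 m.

The local east axis at (φ, λ) is (−sin λ, cos λ, 0), so ΔE = −sin(1.576°)·(-541.8) + cos(1.576°)·449.5 = 464.23 m.

ΔE = 464.2 m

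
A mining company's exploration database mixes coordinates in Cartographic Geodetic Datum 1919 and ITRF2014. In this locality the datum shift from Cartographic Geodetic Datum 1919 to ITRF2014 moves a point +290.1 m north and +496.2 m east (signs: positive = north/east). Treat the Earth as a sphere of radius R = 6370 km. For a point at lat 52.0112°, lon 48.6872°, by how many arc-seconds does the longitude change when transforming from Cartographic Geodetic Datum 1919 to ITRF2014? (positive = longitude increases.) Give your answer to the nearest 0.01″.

At latitude 52.0112°, cos φ = 0.615507.
One radian of longitude at latitude φ spans R cos φ, so Δλ = ΔE / (R cos φ) = 496.2 / (6370000 × 0.615507) = 1.2656e-04 rad = 26.104″.

Δλ = 26.10″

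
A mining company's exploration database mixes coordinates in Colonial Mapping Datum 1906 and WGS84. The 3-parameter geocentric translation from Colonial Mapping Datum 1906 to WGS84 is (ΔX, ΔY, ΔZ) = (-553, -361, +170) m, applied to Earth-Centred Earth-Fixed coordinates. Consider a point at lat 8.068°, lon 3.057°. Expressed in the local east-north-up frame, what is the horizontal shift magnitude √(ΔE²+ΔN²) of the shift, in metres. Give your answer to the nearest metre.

The local east axis at (φ, λ) is (−sin λ, cos λ, 0), so ΔE = −sin(3.057°)·(-553) + cos(3.057°)·(-361) = -331.00 m.
The local north axis is (−sin φ cos λ, −sin φ sin λ, cos φ), giving ΔN = 77.502 + 2.702 + 168.317 = 248.52 m.
Horizontal magnitude = √(ΔE² + ΔN²) = √((-331.00)² + 248.52²) = 413.91 m.

414 m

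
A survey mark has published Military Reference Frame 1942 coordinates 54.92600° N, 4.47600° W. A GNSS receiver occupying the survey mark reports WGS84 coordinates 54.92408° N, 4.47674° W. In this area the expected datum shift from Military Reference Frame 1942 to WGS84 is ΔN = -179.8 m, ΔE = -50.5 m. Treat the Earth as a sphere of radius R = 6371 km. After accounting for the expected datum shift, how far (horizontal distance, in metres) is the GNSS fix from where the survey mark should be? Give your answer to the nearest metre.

34 m

Observed coordinate differences: Δφ = -0.00192°, Δλ = -0.00074°.
Converting to metres (1° lat = 111195 m, cos φ = 0.574634): observed ΔN = -213.5 m, observed ΔE = -47.3 m.
Subtracting the expected shift leaves a residual of -213.5 − (-179.8) = -33.7 m north and -47.3 − (-50.5) = 3.2 m east.
Residual distance = √((-33.7)² + 3.2²) = 33.8 m.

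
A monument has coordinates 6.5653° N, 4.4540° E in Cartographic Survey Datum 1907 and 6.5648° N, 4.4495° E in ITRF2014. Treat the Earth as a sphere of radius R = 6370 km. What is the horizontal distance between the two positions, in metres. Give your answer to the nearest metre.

Δφ = 6.5648° − 6.5653° = -0.0005°; Δλ = 4.4495° − 4.4540° = -0.0045°.
1° along a meridian = πR/180 = 111177 m.
ΔN = Δφ × 111177 = -55.6 m; ΔE = Δλ × 111177 × cos(6.5653°) = -0.0045 × 111177 × 0.993442 = -497.0 m.
Distance = √(ΔE² + ΔN²) = √((-497.0)² + (-55.6)²) = 500.1 m.

500 m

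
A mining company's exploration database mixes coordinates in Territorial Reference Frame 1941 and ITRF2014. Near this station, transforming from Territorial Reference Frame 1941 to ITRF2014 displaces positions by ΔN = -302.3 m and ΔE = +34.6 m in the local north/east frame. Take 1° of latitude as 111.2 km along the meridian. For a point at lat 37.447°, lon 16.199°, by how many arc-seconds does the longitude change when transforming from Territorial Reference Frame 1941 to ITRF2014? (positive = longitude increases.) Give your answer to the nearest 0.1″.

At latitude 37.447°, cos φ = 0.793916.
1° of longitude at this latitude = 111.2 × cos φ = 88.28 km, so Δλ = 34.6 / 88283.5 = 0.0003919° = 1.411″.

Δλ = 1.4″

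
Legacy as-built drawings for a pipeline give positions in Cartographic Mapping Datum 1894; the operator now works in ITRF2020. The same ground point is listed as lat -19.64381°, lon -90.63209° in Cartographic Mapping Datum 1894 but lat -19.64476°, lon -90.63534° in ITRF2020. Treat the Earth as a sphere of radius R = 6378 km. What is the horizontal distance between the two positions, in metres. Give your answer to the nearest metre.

357 m

Δφ = -19.64476° − -19.64381° = -0.00095°; Δλ = -90.63534° − -90.63209° = -0.00325°.
1° along a meridian = πR/180 = 111317 m.
ΔN = Δφ × 111317 = -105.8 m; ΔE = Δλ × 111317 × cos(-19.64381°) = -0.00325 × 111317 × 0.941801 = -340.7 m.
Distance = √(ΔE² + ΔN²) = √((-340.7)² + (-105.8)²) = 356.8 m.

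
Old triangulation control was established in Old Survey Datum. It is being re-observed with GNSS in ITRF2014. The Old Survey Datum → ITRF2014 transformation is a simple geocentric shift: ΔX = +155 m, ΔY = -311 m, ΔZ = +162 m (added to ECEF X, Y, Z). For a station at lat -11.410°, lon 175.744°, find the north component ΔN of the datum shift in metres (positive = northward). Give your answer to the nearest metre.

ΔN = 124 m

At φ = -11.410°, λ = 175.744°: sin φ = -0.197828, cos φ = 0.980237, sin λ = 0.074213, cos λ = -0.997242.
ΔN = −sin φ cos λ·ΔX − sin φ sin λ·ΔY + cos φ·ΔZ = −(-0.197828)(-0.997242)(155) − (-0.197828)(0.074213)(-311) + (0.980237)(162) = 123.65 m.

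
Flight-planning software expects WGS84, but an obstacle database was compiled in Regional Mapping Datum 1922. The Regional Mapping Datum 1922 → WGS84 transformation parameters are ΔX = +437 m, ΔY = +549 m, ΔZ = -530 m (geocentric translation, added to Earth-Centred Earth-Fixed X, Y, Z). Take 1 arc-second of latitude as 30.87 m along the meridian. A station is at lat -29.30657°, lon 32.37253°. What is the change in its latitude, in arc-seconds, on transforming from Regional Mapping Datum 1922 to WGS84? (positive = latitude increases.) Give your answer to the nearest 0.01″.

Δφ = -4.46″

sin φ = -0.489482, cos φ = 0.872013, sin λ = 0.535422, cos λ = 0.844585.
North component: ΔN = −sin φ cos λ·ΔX − sin φ sin λ·ΔY + cos φ·ΔZ = −(-0.489482)(0.844585)(437) − (-0.489482)(0.535422)(549) + (0.872013)(-530) = -137.63 m.
1° of latitude spans 3600 × 30.87 = 111132 m, so Δφ = -137.63 / 111132 × 3600 = -4.458″.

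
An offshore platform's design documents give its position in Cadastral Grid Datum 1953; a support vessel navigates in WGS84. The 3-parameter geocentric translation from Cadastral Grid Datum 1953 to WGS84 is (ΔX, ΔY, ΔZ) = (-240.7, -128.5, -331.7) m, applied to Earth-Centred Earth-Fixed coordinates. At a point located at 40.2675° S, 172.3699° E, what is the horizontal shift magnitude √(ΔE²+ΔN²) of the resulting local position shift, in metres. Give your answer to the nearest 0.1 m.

193.6 m

The local east axis at (φ, λ) is (−sin λ, cos λ, 0), so ΔE = −sin(172.3699°)·(-240.7) + cos(172.3699°)·(-128.5) = 159.32 m.
The local north axis is (−sin φ cos λ, −sin φ sin λ, cos φ), giving ΔN = 154.201 − 11.028 − 253.099 = -109.93 m.
Horizontal magnitude = √(ΔE² + ΔN²) = √(159.32² + (-109.93)²) = 193.56 m.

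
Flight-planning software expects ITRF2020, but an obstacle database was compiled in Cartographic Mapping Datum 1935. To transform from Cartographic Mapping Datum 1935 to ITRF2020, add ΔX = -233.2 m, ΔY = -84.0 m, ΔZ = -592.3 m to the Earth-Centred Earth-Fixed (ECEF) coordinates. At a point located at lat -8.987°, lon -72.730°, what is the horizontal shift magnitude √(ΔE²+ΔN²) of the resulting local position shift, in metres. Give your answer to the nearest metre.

634 m

The local east axis at (φ, λ) is (−sin λ, cos λ, 0), so ΔE = −sin(-72.730°)·(-233.2) + cos(-72.730°)·(-84.0) = -247.62 m.
The local north axis is (−sin φ cos λ, −sin φ sin λ, cos φ), giving ΔN = -10.815 + 12.530 − 585.029 = -583.31 m.
Horizontal magnitude = √(ΔE² + ΔN²) = √((-247.62)² + (-583.31)²) = 633.70 m.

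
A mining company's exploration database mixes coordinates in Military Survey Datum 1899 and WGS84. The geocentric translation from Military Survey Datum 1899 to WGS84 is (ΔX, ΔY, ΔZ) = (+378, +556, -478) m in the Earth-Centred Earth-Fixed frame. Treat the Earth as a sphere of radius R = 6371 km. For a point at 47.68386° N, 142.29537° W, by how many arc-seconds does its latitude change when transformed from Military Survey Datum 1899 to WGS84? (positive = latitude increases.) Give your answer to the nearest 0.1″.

Δφ = 4.9″

sin φ = 0.739441, cos φ = 0.673221, sin λ = -0.611591, cos λ = -0.791174.
North component: ΔN = −sin φ cos λ·ΔX − sin φ sin λ·ΔY + cos φ·ΔZ = −(0.739441)(-0.791174)(378) − (0.739441)(-0.611591)(556) + (0.673221)(-478) = 150.78 m.
1° of latitude spans πR/180 = 111195 m, so Δφ = 150.78 / 111195 × 3600 = 4.882″.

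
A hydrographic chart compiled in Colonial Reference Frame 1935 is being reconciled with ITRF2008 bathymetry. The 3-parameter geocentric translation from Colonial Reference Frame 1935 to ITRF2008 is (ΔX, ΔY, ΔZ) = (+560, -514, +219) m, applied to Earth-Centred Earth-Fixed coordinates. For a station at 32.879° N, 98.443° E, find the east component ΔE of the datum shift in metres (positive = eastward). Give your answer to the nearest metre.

The local east axis at (φ, λ) is (−sin λ, cos λ, 0), so ΔE = −sin(98.443°)·560 + cos(98.443°)·(-514) = -478.46 m.

ΔE = -478 m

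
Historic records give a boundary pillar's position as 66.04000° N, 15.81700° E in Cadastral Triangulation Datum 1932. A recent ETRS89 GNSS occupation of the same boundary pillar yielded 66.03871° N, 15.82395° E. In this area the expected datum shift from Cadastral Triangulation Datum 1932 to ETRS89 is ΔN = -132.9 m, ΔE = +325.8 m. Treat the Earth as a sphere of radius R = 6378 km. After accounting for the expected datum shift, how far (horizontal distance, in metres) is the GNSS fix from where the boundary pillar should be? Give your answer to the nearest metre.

16 m

Observed coordinate differences: Δφ = -0.00129°, Δλ = +0.00695°.
Converting to metres (1° lat = 111317 m, cos φ = 0.406099): observed ΔN = -143.6 m, observed ΔE = 314.2 m.
Subtracting the expected shift leaves a residual of -143.6 − (-132.9) = -10.7 m north and 314.2 − (325.8) = -11.6 m east.
Residual distance = √((-10.7)² + (-11.6)²) = 15.8 m.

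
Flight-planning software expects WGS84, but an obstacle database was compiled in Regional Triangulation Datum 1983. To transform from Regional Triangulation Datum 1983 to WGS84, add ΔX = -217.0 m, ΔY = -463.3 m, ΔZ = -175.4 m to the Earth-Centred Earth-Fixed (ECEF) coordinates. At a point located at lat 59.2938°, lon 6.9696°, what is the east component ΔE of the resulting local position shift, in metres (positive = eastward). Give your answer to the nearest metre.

The local east axis at (φ, λ) is (−sin λ, cos λ, 0), so ΔE = −sin(6.9696°)·(-217.0) + cos(6.9696°)·(-463.3) = -433.55 m.

ΔE = -434 m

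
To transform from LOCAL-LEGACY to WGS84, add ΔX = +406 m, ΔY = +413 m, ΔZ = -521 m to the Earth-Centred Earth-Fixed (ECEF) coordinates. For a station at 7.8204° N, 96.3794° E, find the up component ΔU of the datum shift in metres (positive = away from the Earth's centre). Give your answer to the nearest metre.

ΔU = 291 m

At φ = 7.8204°, λ = 96.3794°: sin φ = 0.136068, cos φ = 0.990699, sin λ = 0.993808, cos λ = -0.111112.
ΔU = cos φ cos λ·ΔX + cos φ sin λ·ΔY + sin φ·ΔZ = (0.990699)(-0.111112)(406) + (0.990699)(0.993808)(413) + (0.136068)(-521) = 291.04 m.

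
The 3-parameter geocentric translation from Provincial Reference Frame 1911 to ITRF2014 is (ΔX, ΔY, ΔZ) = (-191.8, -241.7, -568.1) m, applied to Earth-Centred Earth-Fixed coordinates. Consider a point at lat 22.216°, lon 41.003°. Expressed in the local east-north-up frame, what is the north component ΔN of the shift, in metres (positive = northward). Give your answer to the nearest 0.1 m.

The local north axis is (−sin φ cos λ, −sin φ sin λ, cos φ), giving ΔN = 54.729 + 59.959 − 525.927 = -411.24 m.

ΔN = -411.2 m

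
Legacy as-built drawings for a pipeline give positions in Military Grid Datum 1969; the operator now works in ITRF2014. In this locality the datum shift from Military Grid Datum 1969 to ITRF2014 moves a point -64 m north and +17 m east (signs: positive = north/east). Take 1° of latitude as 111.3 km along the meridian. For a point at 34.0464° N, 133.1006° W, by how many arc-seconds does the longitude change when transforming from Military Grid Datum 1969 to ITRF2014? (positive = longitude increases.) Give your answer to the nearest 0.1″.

At latitude 34.0464°, cos φ = 0.828584.
1° of longitude at this latitude = 111.3 × cos φ = 92.22 km, so Δλ = 17.0 / 92221.4 = 0.0001843° = 0.664″.

Δλ = 0.7″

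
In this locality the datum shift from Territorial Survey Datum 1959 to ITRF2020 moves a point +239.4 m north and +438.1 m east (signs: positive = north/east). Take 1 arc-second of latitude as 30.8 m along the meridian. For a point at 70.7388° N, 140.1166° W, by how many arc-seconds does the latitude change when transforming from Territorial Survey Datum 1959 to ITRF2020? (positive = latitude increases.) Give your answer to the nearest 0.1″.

Δφ = 7.8″

1″ of latitude = 30.80 m, so Δφ = 239.4 / 30.80 = 7.773″.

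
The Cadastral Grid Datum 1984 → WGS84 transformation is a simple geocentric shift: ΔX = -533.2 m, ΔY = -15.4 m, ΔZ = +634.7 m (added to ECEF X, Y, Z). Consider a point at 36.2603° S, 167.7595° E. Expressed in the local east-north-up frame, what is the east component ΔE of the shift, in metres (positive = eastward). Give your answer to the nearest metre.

ΔE = 128 m

The local east axis at (φ, λ) is (−sin λ, cos λ, 0), so ΔE = −sin(167.7595°)·(-533.2) + cos(167.7595°)·(-15.4) = 128.10 m.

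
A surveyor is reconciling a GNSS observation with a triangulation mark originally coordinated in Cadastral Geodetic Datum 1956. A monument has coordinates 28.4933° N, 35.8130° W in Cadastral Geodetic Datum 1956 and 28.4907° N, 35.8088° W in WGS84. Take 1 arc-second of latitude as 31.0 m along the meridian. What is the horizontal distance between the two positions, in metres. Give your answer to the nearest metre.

Δφ = 28.4907° − 28.4933° = -0.0026°; Δλ = -35.8088° − -35.8130° = +0.0042°.
1° of latitude = 3600 × 31.00 = 111600 m.
ΔN = Δφ × 111600 = -290.2 m; ΔE = Δλ × 111600 × cos(28.4933°) = +0.0042 × 111600 × 0.878873 = 411.9 m.
Distance = √(ΔE² + ΔN²) = √(411.9² + (-290.2)²) = 503.9 m.

504 m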